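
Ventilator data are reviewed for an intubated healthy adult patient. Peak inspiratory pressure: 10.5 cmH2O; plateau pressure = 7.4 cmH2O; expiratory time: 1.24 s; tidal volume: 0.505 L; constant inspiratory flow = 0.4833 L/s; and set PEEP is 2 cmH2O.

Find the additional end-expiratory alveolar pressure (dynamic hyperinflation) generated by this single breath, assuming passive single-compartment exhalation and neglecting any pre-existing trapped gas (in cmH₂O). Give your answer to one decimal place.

R = (PIP − Pplat)/V̇ = (10.5 − 7.4) / 0.4833 = 3.1/0.4833 = 6.414 cmH2O·s/L.
C = Vt/(Pplat − PEEP) = 505.0 / (7.4 − 2) = 505.0/5.4 = 93.519 mL/cmH2O.
τ = R × C = 6.414 × 0.09352 L/cmH2O = 0.5998 s.
Fraction remaining = e^(−Te/τ) = e^(−1.24/0.5998) = 0.1265; trapped volume = 505.0 × 0.1265 = 63.883 mL.
Additional alveolar pressure from trapping ≈ V_trapped / C = 63.883 / 93.519 = 0.6831 cmH2O.

0.7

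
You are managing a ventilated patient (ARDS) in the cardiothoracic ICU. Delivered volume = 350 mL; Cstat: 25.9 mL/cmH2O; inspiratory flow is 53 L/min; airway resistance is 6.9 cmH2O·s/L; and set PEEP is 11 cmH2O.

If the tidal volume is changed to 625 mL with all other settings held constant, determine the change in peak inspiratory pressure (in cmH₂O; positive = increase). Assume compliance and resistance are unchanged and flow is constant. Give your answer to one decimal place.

PIP = Vt/C + R·V̇ + PEEP (constant-flow equation of motion).
Only the elastic term changes: ΔPIP = ΔVt / C = (625 − 350) / 25.9 = 10.618 cmH2O.

10.6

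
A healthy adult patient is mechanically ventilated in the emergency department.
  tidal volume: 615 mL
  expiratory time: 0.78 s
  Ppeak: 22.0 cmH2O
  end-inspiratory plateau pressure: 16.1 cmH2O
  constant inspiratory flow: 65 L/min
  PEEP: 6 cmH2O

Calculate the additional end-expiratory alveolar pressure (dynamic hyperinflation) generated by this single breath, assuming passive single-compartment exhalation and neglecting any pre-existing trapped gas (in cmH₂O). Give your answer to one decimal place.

Flow: 65 L/min ÷ 60 = 1.0833 L/s.
R = (PIP − Pplat)/V̇ = (22.0 − 16.1) / 1.0833 = 5.9/1.0833 = 5.446 cmH2O·s/L.
C = Vt/(Pplat − PEEP) = 615.0 / (16.1 − 6) = 615.0/10.1 = 60.891 mL/cmH2O.
τ = R × C = 5.446 × 0.06089 L/cmH2O = 0.3316 s.
Fraction remaining = e^(−Te/τ) = e^(−0.78/0.3316) = 0.09516; trapped volume = 615.0 × 0.09516 = 58.523 mL.
Additional alveolar pressure from trapping ≈ V_trapped / C = 58.523 / 60.891 = 0.9611 cmH2O.

1.0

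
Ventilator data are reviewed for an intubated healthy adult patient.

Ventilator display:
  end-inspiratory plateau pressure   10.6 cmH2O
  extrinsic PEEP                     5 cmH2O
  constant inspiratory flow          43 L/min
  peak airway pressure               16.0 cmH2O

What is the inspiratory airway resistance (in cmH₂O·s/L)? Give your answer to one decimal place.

Flow: 43 L/min ÷ 60 = 0.7167 L/s.
Raw = (PIP − Pplat) / flow = (16.0 − 10.6) / 0.7167 = 5.4 / 0.7167 = 7.535 cmH2O·s/L.

7.5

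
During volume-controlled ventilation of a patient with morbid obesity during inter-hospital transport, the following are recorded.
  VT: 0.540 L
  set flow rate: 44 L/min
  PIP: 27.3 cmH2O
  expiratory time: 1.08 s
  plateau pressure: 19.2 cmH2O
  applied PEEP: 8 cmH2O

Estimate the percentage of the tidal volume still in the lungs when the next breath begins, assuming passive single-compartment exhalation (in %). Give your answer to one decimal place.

Flow: 44 L/min ÷ 60 = 0.7333 L/s.
R = (PIP − Pplat)/V̇ = (27.3 − 19.2) / 0.7333 = 8.1/0.7333 = 11.046 cmH2O·s/L.
C = Vt/(Pplat − PEEP) = 540.0 / (19.2 − 8) = 540.0/11.2 = 48.214 mL/cmH2O.
τ = R × C = 11.046 × 0.04821 L/cmH2O = 0.5325 s.
Fraction remaining at end-expiration = e^(−Te/τ) = e^(−1.08/0.5325) = 0.1316 → 13.16%.

13.2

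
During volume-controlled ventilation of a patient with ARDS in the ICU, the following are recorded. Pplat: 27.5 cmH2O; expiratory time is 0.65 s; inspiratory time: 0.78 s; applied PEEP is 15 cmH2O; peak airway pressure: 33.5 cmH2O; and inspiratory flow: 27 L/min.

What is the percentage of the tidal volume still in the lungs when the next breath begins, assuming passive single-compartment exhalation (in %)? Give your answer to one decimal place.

17.6

Flow: 27 L/min ÷ 60 = 0.45 L/s.
Vt = flow × Ti = 0.45 L/s × 0.78 s × 1000 mL/L = 351.0 mL.
R = (PIP − Pplat)/V̇ = (33.5 − 27.5) / 0.45 = 6.0/0.45 = 13.333 cmH2O·s/L.
C = Vt/(Pplat − PEEP) = 351.0 / (27.5 − 15) = 351.0/12.5 = 28.08 mL/cmH2O.
τ = R × C = 13.333 × 0.02808 L/cmH2O = 0.3744 s.
Fraction remaining at end-expiration = e^(−Te/τ) = e^(−0.65/0.3744) = 0.1762 → 17.62%.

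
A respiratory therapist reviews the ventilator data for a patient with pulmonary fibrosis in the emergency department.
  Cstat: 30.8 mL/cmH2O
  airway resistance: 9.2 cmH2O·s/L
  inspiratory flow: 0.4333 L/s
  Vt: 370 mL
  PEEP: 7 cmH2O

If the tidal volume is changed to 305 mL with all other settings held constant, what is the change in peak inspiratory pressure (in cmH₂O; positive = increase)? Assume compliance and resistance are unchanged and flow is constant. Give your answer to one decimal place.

-2.1

PIP = Vt/C + R·V̇ + PEEP (constant-flow equation of motion).
Only the elastic term changes: ΔPIP = ΔVt / C = (305 − 370) / 30.8 = -2.11 cmH2O.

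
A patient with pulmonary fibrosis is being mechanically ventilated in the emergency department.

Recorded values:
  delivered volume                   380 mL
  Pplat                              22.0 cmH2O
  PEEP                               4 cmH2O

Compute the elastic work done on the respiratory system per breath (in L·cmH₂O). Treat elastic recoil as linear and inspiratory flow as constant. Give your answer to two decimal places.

3.42

Elastic work ≈ ½ × (Pplat − PEEP) × Vt = 0.5 × (22.0 − 4) × 0.380 L = 0.5 × 18.0 × 0.380 = 3.42 L·cmH2O.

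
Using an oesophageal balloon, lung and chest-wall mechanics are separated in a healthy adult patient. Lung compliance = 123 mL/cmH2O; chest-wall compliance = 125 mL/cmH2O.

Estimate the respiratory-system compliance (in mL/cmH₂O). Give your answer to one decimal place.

62.0

Lung and chest wall are elastances in series: 1/Crs = 1/CL + 1/Ccw.
1/Crs = 1/123 + 1/125 = 0.01613.
Crs = 61.996 mL/cmH2O.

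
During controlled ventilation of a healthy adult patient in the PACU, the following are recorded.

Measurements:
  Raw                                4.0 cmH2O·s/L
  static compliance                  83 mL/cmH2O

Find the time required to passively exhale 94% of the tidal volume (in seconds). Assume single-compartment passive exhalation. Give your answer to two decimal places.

0.93

τ = R × C = 4.0 × 83 mL/cmH2O = 4.0 × 0.083 L/cmH2O = 0.332 s.
Exhaled fraction f = 1 − e^(−t/τ) → t = −τ·ln(1 − f) = −0.332·ln(0.06) = 0.9341 s.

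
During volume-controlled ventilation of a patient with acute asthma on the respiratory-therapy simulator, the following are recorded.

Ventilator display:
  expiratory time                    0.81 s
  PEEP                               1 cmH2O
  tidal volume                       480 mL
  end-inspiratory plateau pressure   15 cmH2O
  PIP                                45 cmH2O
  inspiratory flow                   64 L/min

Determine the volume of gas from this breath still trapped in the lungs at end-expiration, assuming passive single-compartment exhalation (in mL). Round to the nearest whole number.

207

Flow: 64 L/min ÷ 60 = 1.0667 L/s.
R = (PIP − Pplat)/V̇ = (45 − 15) / 1.0667 = 30.0/1.0667 = 28.124 cmH2O·s/L.
C = Vt/(Pplat − PEEP) = 480.0 / (15 − 1) = 480.0/14.0 = 34.286 mL/cmH2O.
τ = R × C = 28.124 × 0.03429 L/cmH2O = 0.9644 s.
Fraction remaining = e^(−Te/τ) = e^(−0.81/0.9644) = 0.4318.
Trapped volume = 480.0 × 0.4318 = 207.26 mL.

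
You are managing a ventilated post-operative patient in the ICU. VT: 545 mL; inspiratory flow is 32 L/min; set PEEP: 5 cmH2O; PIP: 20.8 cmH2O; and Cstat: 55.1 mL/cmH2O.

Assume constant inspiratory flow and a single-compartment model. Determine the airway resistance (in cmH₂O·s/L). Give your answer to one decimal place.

Flow: 32 L/min ÷ 60 = 0.5333 L/s.
Equation of motion (constant flow): PIP = Vt/C + R·V̇ + PEEP.
R·V̇ = PIP − Vt/C − PEEP = 20.8 − 545/55.1 − 5 = 20.8 − 9.891 − 5 = 5.909 cmH2O.
R = 5.909 / 0.5333 = 11.08 cmH2O·s/L.

11.1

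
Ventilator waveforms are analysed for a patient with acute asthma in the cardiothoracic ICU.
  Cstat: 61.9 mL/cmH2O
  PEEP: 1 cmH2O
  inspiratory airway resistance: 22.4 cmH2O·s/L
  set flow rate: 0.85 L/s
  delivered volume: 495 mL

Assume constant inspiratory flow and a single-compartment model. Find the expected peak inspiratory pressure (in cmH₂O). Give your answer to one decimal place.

Equation of motion (constant flow): PIP = Vt/C + R·V̇ + PEEP.
PIP = 495/61.9 + 22.4×0.85 + 1 = 7.997 + 19.04 + 1 = 28.037 cmH2O.

28.0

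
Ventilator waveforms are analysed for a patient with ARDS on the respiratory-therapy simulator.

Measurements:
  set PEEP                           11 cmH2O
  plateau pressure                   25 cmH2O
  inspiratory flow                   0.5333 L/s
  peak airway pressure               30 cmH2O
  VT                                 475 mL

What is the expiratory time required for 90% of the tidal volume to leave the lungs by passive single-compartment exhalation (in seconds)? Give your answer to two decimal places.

R = (PIP − Pplat)/V̇ = (30 − 25) / 0.5333 = 5.0/0.5333 = 9.376 cmH2O·s/L.
C = Vt/(Pplat − PEEP) = 475.0 / (25 − 11) = 475.0/14.0 = 33.929 mL/cmH2O.
τ = R × C = 9.376 × 0.03393 L/cmH2O = 0.3181 s.
t = −τ·ln(1 − 0.90) = −0.3181·ln(0.1) = 0.7325 s.

0.73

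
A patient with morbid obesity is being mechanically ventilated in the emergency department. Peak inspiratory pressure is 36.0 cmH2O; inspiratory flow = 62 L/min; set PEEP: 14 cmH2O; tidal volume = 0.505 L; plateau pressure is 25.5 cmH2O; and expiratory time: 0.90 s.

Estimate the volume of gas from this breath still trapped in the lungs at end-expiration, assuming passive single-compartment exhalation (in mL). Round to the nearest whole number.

Flow: 62 L/min ÷ 60 = 1.0333 L/s.
R = (PIP − Pplat)/V̇ = (36.0 − 25.5) / 1.0333 = 10.5/1.0333 = 10.162 cmH2O·s/L.
C = Vt/(Pplat − PEEP) = 505.0 / (25.5 − 14) = 505.0/11.5 = 43.913 mL/cmH2O.
τ = R × C = 10.162 × 0.04391 L/cmH2O = 0.4462 s.
Fraction remaining = e^(−Te/τ) = e^(−0.90/0.4462) = 0.133.
Trapped volume = 505.0 × 0.133 = 67.165 mL.

67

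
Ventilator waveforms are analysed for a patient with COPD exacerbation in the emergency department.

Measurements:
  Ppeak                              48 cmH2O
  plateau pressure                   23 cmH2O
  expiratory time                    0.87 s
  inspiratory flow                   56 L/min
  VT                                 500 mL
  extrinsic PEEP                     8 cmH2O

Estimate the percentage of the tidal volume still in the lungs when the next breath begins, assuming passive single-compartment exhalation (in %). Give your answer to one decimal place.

Flow: 56 L/min ÷ 60 = 0.9333 L/s.
R = (PIP − Pplat)/V̇ = (48 − 23) / 0.9333 = 25.0/0.9333 = 26.787 cmH2O·s/L.
C = Vt/(Pplat − PEEP) = 500.0 / (23 − 8) = 500.0/15.0 = 33.333 mL/cmH2O.
τ = R × C = 26.787 × 0.03333 L/cmH2O = 0.8928 s.
Fraction remaining at end-expiration = e^(−Te/τ) = e^(−0.87/0.8928) = 0.3774 → 37.74%.

37.7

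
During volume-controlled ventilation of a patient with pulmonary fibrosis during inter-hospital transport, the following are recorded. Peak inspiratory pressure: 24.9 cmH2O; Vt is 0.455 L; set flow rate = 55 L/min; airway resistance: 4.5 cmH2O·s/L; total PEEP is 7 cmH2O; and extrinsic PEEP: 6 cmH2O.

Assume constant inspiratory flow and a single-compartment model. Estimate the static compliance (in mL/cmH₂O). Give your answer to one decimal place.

Flow: 55 L/min ÷ 60 = 0.9167 L/s.
Total PEEP = 7 cmH2O (set 6 + intrinsic 1); this is the baseline alveolar pressure.
Equation of motion (constant flow): PIP = Vt/C + R·V̇ + PEEP.
Vt/C = PIP − R·V̇ − PEEP = 24.9 − 4.5×0.9167 − 7 = 24.9 − 4.125 − 7 = 13.775 cmH2O.
C = Vt / 13.775 = 455 / 13.775 = 33.031 mL/cmH2O.

33.0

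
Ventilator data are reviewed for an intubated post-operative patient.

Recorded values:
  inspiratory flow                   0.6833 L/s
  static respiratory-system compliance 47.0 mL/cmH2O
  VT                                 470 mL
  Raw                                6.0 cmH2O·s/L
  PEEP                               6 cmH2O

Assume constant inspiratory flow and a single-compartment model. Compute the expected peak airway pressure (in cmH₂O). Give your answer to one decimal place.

20.1

Equation of motion (constant flow): PIP = Vt/C + R·V̇ + PEEP.
PIP = 470/47.0 + 6.0×0.6833 + 6 = 10.0 + 4.1 + 6 = 20.1 cmH2O.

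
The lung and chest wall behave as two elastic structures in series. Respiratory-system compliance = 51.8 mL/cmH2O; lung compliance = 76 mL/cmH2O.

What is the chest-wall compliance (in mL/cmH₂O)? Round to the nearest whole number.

1/Ccw = 1/Crs − 1/CL.
1/Ccw = 1/51.8 − 1/76 = 0.006147.
Ccw = 162.68 mL/cmH2O.

163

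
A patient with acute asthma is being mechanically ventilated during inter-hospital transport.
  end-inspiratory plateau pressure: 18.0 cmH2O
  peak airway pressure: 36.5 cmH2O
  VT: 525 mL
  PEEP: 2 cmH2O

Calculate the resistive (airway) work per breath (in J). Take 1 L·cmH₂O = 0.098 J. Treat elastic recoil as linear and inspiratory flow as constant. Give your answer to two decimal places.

With constant inspiratory flow the resistive pressure is constant at PIP − Pplat = 36.5 − 18.0 = 18.5 cmH2O, so resistive work = 18.5 × 0.525 = 9.713 L·cmH2O.
× 0.098 J/(L·cmH2O) → 0.9519 J.

0.95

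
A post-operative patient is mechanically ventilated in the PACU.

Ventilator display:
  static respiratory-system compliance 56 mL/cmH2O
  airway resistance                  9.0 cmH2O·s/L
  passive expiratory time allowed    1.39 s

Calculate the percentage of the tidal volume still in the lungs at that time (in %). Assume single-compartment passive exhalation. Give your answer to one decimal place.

6.3

τ = R × C = 9.0 × 56 mL/cmH2O = 9.0 × 0.056 L/cmH2O = 0.504 s.
Passive exhalation: V(t)/V₀ = e^(−t/τ) = e^(−1.39/0.504) = 0.06342.
Fraction remaining = 0.06342 → 6.342%.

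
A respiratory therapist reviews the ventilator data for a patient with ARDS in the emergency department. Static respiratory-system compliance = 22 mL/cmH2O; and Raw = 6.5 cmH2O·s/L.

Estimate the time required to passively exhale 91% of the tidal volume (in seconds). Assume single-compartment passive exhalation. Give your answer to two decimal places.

τ = R × C = 6.5 × 22 mL/cmH2O = 6.5 × 0.022 L/cmH2O = 0.143 s.
Exhaled fraction f = 1 − e^(−t/τ) → t = −τ·ln(1 − f) = −0.143·ln(0.09) = 0.3443 s.

0.34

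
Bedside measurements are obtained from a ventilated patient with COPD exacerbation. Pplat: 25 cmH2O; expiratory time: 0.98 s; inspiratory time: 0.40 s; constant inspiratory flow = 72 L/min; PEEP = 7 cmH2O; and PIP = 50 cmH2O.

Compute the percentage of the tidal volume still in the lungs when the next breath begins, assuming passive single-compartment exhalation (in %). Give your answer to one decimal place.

17.1

Flow: 72 L/min ÷ 60 = 1.2 L/s.
Vt = flow × Ti = 1.2 L/s × 0.40 s × 1000 mL/L = 480.0 mL.
R = (PIP − Pplat)/V̇ = (50 − 25) / 1.2 = 25.0/1.2 = 20.833 cmH2O·s/L.
C = Vt/(Pplat − PEEP) = 480.0 / (25 − 7) = 480.0/18.0 = 26.667 mL/cmH2O.
τ = R × C = 20.833 × 0.02667 L/cmH2O = 0.5556 s.
Fraction remaining at end-expiration = e^(−Te/τ) = e^(−0.98/0.5556) = 0.1714 → 17.14%.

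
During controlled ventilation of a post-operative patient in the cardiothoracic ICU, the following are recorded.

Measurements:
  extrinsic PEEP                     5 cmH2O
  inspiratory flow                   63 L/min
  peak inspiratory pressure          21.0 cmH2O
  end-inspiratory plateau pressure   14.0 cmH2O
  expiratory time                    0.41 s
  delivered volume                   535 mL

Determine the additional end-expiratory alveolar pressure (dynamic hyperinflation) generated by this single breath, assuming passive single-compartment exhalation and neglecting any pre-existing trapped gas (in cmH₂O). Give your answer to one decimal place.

3.2

Flow: 63 L/min ÷ 60 = 1.05 L/s.
R = (PIP − Pplat)/V̇ = (21.0 − 14.0) / 1.05 = 7.0/1.05 = 6.667 cmH2O·s/L.
C = Vt/(Pplat − PEEP) = 535.0 / (14.0 − 5) = 535.0/9.0 = 59.444 mL/cmH2O.
τ = R × C = 6.667 × 0.05944 L/cmH2O = 0.3963 s.
Fraction remaining = e^(−Te/τ) = e^(−0.41/0.3963) = 0.3554; trapped volume = 535.0 × 0.3554 = 190.14 mL.
Additional alveolar pressure from trapping ≈ V_trapped / C = 190.14 / 59.444 = 3.199 cmH2O.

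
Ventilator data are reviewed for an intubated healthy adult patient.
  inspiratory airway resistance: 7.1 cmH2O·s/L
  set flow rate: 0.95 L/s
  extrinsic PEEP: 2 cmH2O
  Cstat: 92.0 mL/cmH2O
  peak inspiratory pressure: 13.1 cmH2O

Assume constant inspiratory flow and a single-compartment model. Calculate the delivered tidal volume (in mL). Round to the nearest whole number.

Equation of motion (constant flow): PIP = Vt/C + R·V̇ + PEEP.
Vt/C = PIP − R·V̇ − PEEP = 13.1 − 6.745 − 2 = 4.355 cmH2O.
Vt = C × 4.355 = 92.0 × 4.355 = 400.66 mL.

401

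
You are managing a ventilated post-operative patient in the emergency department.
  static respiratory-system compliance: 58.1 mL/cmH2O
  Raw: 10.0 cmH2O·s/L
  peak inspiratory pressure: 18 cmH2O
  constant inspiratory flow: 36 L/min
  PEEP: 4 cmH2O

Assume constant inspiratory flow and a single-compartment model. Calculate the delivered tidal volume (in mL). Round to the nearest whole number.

465

Flow: 36 L/min ÷ 60 = 0.6 L/s.
Equation of motion (constant flow): PIP = Vt/C + R·V̇ + PEEP.
Vt/C = PIP − R·V̇ − PEEP = 18 − 6.0 − 4 = 8.0 cmH2O.
Vt = C × 8.0 = 58.1 × 8.0 = 464.8 mL.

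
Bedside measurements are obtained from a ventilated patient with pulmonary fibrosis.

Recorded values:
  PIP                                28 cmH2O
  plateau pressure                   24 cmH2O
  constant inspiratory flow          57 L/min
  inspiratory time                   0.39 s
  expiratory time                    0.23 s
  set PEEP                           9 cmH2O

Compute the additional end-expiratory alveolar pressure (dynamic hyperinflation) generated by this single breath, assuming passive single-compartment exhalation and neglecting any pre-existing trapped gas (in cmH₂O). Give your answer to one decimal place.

Flow: 57 L/min ÷ 60 = 0.95 L/s.
Vt = flow × Ti = 0.95 L/s × 0.39 s × 1000 mL/L = 370.5 mL.
R = (PIP − Pplat)/V̇ = (28 − 24) / 0.95 = 4.0/0.95 = 4.211 cmH2O·s/L.
C = Vt/(Pplat − PEEP) = 370.5 / (24 − 9) = 370.5/15.0 = 24.7 mL/cmH2O.
τ = R × C = 4.211 × 0.0247 L/cmH2O = 0.104 s.
Fraction remaining = e^(−Te/τ) = e^(−0.23/0.104) = 0.1095; trapped volume = 370.5 × 0.1095 = 40.57 mL.
Additional alveolar pressure from trapping ≈ V_trapped / C = 40.57 / 24.7 = 1.643 cmH2O.

1.6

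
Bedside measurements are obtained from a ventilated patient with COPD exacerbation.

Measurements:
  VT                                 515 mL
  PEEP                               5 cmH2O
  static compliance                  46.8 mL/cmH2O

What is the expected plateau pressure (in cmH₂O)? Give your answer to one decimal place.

16.0

Pplat = PEEP + Vt / Cstat = 5 + 515 / 46.8 = 5 + 11.004 = 16.004 cmH2O.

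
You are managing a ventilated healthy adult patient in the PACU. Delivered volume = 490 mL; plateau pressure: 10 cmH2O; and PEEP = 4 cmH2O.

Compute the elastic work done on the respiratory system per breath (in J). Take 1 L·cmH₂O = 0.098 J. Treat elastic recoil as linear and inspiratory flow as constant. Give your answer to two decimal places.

Elastic work ≈ ½ × (Pplat − PEEP) × Vt = 0.5 × (10 − 4) × 0.490 L = 0.5 × 6.0 × 0.490 = 1.47 L·cmH2O.
× 0.098 J/(L·cmH2O) → 0.1441 J.

0.14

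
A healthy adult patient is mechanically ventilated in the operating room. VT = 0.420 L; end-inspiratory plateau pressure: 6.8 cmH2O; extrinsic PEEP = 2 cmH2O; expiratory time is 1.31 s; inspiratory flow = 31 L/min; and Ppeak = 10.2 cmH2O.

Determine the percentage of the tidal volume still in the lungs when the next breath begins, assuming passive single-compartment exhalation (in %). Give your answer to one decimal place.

Flow: 31 L/min ÷ 60 = 0.5167 L/s.
R = (PIP − Pplat)/V̇ = (10.2 − 6.8) / 0.5167 = 3.4/0.5167 = 6.58 cmH2O·s/L.
C = Vt/(Pplat − PEEP) = 420.0 / (6.8 − 2) = 420.0/4.8 = 87.5 mL/cmH2O.
τ = R × C = 6.58 × 0.0875 L/cmH2O = 0.5758 s.
Fraction remaining at end-expiration = e^(−Te/τ) = e^(−1.31/0.5758) = 0.1028 → 10.28%.

10.3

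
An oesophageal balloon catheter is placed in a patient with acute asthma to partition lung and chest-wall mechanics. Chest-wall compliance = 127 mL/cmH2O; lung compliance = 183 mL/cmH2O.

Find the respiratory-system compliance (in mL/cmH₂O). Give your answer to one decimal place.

75.0

Lung and chest wall are elastances in series: 1/Crs = 1/CL + 1/Ccw.
1/Crs = 1/183 + 1/127 = 0.01334.
Crs = 74.963 mL/cmH2O.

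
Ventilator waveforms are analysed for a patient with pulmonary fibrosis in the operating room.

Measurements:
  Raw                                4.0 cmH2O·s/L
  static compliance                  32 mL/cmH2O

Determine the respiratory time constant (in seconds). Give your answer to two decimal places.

0.13

τ = R × C = 4.0 × 32 mL/cmH2O = 4.0 × 0.032 L/cmH2O = 0.128 s.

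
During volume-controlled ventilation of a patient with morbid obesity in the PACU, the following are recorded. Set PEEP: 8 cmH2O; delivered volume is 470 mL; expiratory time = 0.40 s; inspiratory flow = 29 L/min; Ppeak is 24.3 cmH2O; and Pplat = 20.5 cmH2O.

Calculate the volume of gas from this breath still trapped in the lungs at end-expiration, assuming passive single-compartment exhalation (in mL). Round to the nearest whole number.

Flow: 29 L/min ÷ 60 = 0.4833 L/s.
R = (PIP − Pplat)/V̇ = (24.3 − 20.5) / 0.4833 = 3.8/0.4833 = 7.863 cmH2O·s/L.
C = Vt/(Pplat − PEEP) = 470.0 / (20.5 − 8) = 470.0/12.5 = 37.6 mL/cmH2O.
τ = R × C = 7.863 × 0.0376 L/cmH2O = 0.2956 s.
Fraction remaining = e^(−Te/τ) = e^(−0.40/0.2956) = 0.2584.
Trapped volume = 470.0 × 0.2584 = 121.45 mL.

121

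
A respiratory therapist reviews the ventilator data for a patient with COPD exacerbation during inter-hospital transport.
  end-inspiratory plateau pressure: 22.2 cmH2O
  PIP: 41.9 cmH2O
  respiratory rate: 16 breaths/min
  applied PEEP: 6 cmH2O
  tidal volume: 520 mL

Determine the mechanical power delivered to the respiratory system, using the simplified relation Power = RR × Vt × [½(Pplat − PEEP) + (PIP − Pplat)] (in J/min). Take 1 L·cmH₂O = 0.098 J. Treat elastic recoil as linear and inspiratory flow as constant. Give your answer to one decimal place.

22.7

Per-breath work = Vt × [½(Pplat−PEEP) + (PIP−Pplat)] = 0.520 × [0.5×16.2 + 19.7] = 0.520 × 27.8 = 14.456 L·cmH2O.
Power = 16 × 14.456 = 231.3 L·cmH2O/min.
× 0.098 J/(L·cmH2O) → 22.667 J/min.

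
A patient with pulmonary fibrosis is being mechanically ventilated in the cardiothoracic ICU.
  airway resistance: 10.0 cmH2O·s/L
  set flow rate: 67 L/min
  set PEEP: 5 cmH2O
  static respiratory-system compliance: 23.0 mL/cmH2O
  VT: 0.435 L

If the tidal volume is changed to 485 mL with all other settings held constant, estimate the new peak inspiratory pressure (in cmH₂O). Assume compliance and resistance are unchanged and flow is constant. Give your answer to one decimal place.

Flow: 67 L/min ÷ 60 = 1.1167 L/s.
PIP = Vt/C + R·V̇ + PEEP (constant-flow equation of motion).
Only the elastic term changes: ΔPIP = ΔVt / C = (485 − 435) / 23.0 = 2.174 cmH2O.
Original PIP = 435/23.0 + 10.0×1.1167 + 5 = 35.08 cmH2O; new PIP = 35.08 + (2.174) = 37.254 cmH2O.

37.3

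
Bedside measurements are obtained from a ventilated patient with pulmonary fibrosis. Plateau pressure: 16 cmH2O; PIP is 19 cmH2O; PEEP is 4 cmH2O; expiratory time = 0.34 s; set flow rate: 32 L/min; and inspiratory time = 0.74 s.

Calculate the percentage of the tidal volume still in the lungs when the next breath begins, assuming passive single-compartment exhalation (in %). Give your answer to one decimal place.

15.9

Flow: 32 L/min ÷ 60 = 0.5333 L/s.
Vt = flow × Ti = 0.5333 L/s × 0.74 s × 1000 mL/L = 394.64 mL.
R = (PIP − Pplat)/V̇ = (19 − 16) / 0.5333 = 3.0/0.5333 = 5.625 cmH2O·s/L.
C = Vt/(Pplat − PEEP) = 394.64 / (16 − 4) = 394.64/12.0 = 32.887 mL/cmH2O.
τ = R × C = 5.625 × 0.03289 L/cmH2O = 0.185 s.
Fraction remaining at end-expiration = e^(−Te/τ) = e^(−0.34/0.185) = 0.1592 → 15.92%.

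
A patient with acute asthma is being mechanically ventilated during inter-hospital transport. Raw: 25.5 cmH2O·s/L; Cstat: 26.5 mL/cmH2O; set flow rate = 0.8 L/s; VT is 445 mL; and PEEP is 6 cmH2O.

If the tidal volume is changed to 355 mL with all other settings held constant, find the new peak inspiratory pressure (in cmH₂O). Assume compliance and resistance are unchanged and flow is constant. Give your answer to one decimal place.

PIP = Vt/C + R·V̇ + PEEP (constant-flow equation of motion).
Only the elastic term changes: ΔPIP = ΔVt / C = (355 − 445) / 26.5 = -3.396 cmH2O.
Original PIP = 445/26.5 + 25.5×0.8 + 6 = 43.192 cmH2O; new PIP = 43.192 + (-3.396) = 39.796 cmH2O.

39.8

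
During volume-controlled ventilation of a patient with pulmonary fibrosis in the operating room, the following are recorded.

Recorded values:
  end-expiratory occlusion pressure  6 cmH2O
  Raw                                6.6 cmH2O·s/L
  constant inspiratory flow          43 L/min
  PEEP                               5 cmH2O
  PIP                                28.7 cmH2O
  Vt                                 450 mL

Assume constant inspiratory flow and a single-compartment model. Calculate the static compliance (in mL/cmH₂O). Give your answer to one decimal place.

25.0

Flow: 43 L/min ÷ 60 = 0.7167 L/s.
Total PEEP = 6 cmH2O (set 5 + intrinsic 1); this is the baseline alveolar pressure.
Equation of motion (constant flow): PIP = Vt/C + R·V̇ + PEEP.
Vt/C = PIP − R·V̇ − PEEP = 28.7 − 6.6×0.7167 − 6 = 28.7 − 4.73 − 6 = 17.97 cmH2O.
C = Vt / 17.97 = 450 / 17.97 = 25.042 mL/cmH2O.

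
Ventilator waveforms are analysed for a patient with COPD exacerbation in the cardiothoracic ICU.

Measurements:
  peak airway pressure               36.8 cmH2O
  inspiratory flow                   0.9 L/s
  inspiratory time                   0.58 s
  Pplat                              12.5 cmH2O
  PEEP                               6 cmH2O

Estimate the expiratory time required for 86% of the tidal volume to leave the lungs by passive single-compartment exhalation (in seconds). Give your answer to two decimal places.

Vt = flow × Ti = 0.9 L/s × 0.58 s × 1000 mL/L = 522.0 mL.
R = (PIP − Pplat)/V̇ = (36.8 − 12.5) / 0.9 = 24.3/0.9 = 27.0 cmH2O·s/L.
C = Vt/(Pplat − PEEP) = 522.0 / (12.5 − 6) = 522.0/6.5 = 80.308 mL/cmH2O.
τ = R × C = 27.0 × 0.08031 L/cmH2O = 2.168 s.
t = −τ·ln(1 − 0.86) = −2.168·ln(0.14) = 4.263 s.

4.26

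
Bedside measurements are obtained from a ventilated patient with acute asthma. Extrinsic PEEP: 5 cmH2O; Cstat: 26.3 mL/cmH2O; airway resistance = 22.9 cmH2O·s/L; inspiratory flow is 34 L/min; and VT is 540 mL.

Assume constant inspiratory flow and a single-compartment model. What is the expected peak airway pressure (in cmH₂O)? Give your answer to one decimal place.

38.5

Flow: 34 L/min ÷ 60 = 0.5667 L/s.
Equation of motion (constant flow): PIP = Vt/C + R·V̇ + PEEP.
PIP = 540/26.3 + 22.9×0.5667 + 5 = 20.532 + 12.977 + 5 = 38.509 cmH2O.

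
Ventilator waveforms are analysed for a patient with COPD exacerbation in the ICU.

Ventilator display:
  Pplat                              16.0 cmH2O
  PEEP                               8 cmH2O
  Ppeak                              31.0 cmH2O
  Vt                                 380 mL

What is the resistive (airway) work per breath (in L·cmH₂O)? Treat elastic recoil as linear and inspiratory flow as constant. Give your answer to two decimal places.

With constant inspiratory flow the resistive pressure is constant at PIP − Pplat = 31.0 − 16.0 = 15.0 cmH2O, so resistive work = 15.0 × 0.380 = 5.7 L·cmH2O.

5.70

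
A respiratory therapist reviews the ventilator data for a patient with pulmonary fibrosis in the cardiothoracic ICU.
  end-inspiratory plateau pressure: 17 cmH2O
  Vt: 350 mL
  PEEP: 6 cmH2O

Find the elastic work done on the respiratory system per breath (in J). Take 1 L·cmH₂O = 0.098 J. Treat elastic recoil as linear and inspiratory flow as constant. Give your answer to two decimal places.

Elastic work ≈ ½ × (Pplat − PEEP) × Vt = 0.5 × (17 − 6) × 0.350 L = 0.5 × 11.0 × 0.350 = 1.925 L·cmH2O.
× 0.098 J/(L·cmH2O) → 0.1887 J.

0.19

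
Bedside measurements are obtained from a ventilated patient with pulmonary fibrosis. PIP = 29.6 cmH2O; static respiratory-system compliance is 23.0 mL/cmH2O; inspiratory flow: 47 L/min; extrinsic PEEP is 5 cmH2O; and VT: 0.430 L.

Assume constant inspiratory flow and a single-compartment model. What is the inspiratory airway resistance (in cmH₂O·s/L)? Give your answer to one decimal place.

7.5

Flow: 47 L/min ÷ 60 = 0.7833 L/s.
Equation of motion (constant flow): PIP = Vt/C + R·V̇ + PEEP.
R·V̇ = PIP − Vt/C − PEEP = 29.6 − 430/23.0 − 5 = 29.6 − 18.696 − 5 = 5.904 cmH2O.
R = 5.904 / 0.7833 = 7.537 cmH2O·s/L.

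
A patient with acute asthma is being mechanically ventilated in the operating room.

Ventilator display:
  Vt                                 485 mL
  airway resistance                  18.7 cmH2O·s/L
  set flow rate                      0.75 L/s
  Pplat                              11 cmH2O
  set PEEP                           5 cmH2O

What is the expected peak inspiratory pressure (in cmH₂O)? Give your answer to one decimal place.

25.0

PIP = Pplat + Raw × flow = 11 + 18.7 × 0.75 = 11 + 14.025 = 25.025 cmH2O.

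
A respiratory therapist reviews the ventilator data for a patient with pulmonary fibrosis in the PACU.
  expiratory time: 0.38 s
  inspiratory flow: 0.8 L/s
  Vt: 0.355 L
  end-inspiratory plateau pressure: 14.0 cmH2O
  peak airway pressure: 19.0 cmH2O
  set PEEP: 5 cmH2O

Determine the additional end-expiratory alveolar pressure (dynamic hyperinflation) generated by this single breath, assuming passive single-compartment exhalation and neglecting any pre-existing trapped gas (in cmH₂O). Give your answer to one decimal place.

R = (PIP − Pplat)/V̇ = (19.0 − 14.0) / 0.8 = 5.0/0.8 = 6.25 cmH2O·s/L.
C = Vt/(Pplat − PEEP) = 355.0 / (14.0 − 5) = 355.0/9.0 = 39.444 mL/cmH2O.
τ = R × C = 6.25 × 0.03944 L/cmH2O = 0.2465 s.
Fraction remaining = e^(−Te/τ) = e^(−0.38/0.2465) = 0.214; trapped volume = 355.0 × 0.214 = 75.97 mL.
Additional alveolar pressure from trapping ≈ V_trapped / C = 75.97 / 39.444 = 1.926 cmH2O.

1.9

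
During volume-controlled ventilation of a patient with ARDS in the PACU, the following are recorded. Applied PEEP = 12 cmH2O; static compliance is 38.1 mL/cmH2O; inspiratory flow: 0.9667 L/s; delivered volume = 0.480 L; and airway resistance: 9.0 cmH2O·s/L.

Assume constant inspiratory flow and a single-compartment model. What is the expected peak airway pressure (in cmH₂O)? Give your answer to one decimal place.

33.3

Equation of motion (constant flow): PIP = Vt/C + R·V̇ + PEEP.
PIP = 480/38.1 + 9.0×0.9667 + 12 = 12.598 + 8.7 + 12 = 33.298 cmH2O.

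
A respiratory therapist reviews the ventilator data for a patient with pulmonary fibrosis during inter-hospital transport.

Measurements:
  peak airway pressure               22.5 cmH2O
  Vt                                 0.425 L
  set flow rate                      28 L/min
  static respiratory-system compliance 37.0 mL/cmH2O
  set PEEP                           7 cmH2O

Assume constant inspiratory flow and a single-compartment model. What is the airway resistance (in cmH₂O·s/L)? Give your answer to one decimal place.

Flow: 28 L/min ÷ 60 = 0.4667 L/s.
Equation of motion (constant flow): PIP = Vt/C + R·V̇ + PEEP.
R·V̇ = PIP − Vt/C − PEEP = 22.5 − 425/37.0 − 7 = 22.5 − 11.486 − 7 = 4.014 cmH2O.
R = 4.014 / 0.4667 = 8.601 cmH2O·s/L.

8.6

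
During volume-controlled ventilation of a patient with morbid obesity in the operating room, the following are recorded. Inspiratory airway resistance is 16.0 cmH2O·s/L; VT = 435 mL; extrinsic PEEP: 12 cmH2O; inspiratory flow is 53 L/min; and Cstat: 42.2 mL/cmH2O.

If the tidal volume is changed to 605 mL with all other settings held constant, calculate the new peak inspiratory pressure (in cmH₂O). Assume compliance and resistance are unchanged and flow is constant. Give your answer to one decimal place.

Flow: 53 L/min ÷ 60 = 0.8833 L/s.
PIP = Vt/C + R·V̇ + PEEP (constant-flow equation of motion).
Only the elastic term changes: ΔPIP = ΔVt / C = (605 − 435) / 42.2 = 4.028 cmH2O.
Original PIP = 435/42.2 + 16.0×0.8833 + 12 = 36.441 cmH2O; new PIP = 36.441 + (4.028) = 40.469 cmH2O.

40.5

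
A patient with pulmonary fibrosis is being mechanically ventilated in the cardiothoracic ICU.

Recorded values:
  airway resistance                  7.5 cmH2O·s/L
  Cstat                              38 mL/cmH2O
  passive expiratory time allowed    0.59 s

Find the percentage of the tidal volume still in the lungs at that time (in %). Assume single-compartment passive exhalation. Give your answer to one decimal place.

12.6

τ = R × C = 7.5 × 38 mL/cmH2O = 7.5 × 0.038 L/cmH2O = 0.285 s.
Passive exhalation: V(t)/V₀ = e^(−t/τ) = e^(−0.59/0.285) = 0.1262.
Fraction remaining = 0.1262 → 12.62%.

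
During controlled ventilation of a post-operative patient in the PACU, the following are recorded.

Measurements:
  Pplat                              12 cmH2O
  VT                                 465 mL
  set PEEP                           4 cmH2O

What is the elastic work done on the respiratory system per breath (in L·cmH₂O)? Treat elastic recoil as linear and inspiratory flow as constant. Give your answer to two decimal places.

1.86

Elastic work ≈ ½ × (Pplat − PEEP) × Vt = 0.5 × (12 − 4) × 0.465 L = 0.5 × 8.0 × 0.465 = 1.86 L·cmH2O.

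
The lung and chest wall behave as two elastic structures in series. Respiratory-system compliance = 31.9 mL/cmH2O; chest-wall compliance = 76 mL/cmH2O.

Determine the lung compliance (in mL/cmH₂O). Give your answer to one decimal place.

55.0

1/CL = 1/Crs − 1/Ccw.
1/CL = 1/31.9 − 1/76 = 0.01819.
CL = 54.975 mL/cmH2O.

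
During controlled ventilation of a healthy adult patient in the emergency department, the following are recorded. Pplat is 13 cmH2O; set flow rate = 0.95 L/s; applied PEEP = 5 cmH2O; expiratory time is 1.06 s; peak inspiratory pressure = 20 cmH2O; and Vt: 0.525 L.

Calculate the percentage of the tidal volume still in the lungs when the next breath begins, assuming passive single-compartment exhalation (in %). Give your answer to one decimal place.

11.2

R = (PIP − Pplat)/V̇ = (20 − 13) / 0.95 = 7.0/0.95 = 7.368 cmH2O·s/L.
C = Vt/(Pplat − PEEP) = 525.0 / (13 − 5) = 525.0/8.0 = 65.625 mL/cmH2O.
τ = R × C = 7.368 × 0.06563 L/cmH2O = 0.4836 s.
Fraction remaining at end-expiration = e^(−Te/τ) = e^(−1.06/0.4836) = 0.1117 → 11.17%.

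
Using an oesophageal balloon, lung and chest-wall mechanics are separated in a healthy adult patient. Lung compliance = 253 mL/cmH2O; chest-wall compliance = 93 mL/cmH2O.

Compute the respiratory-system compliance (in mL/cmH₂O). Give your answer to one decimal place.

68.0

Lung and chest wall are elastances in series: 1/Crs = 1/CL + 1/Ccw.
1/Crs = 1/253 + 1/93 = 0.01471.
Crs = 67.981 mL/cmH2O.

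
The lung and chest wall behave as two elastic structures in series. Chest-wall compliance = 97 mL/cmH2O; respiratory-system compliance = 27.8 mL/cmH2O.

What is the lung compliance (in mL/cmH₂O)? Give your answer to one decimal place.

1/CL = 1/Crs − 1/Ccw.
1/CL = 1/27.8 − 1/97 = 0.02566.
CL = 38.971 mL/cmH2O.

39.0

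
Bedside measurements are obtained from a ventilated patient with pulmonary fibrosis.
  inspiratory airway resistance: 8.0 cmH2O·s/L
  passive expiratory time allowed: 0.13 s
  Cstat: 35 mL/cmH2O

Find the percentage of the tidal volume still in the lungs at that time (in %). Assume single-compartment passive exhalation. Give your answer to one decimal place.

62.9

τ = R × C = 8.0 × 35 mL/cmH2O = 8.0 × 0.035 L/cmH2O = 0.28 s.
Passive exhalation: V(t)/V₀ = e^(−t/τ) = e^(−0.13/0.28) = 0.6286.
Fraction remaining = 0.6286 → 62.86%.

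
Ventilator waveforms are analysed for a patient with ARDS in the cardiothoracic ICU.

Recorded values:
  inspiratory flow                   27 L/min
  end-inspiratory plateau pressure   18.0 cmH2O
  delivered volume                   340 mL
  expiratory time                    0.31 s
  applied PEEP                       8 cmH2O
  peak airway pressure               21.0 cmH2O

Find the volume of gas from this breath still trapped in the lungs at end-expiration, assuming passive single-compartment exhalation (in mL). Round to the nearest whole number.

Flow: 27 L/min ÷ 60 = 0.45 L/s.
R = (PIP − Pplat)/V̇ = (21.0 − 18.0) / 0.45 = 3.0/0.45 = 6.667 cmH2O·s/L.
C = Vt/(Pplat − PEEP) = 340.0 / (18.0 − 8) = 340.0/10.0 = 34.0 mL/cmH2O.
τ = R × C = 6.667 × 0.034 L/cmH2O = 0.2267 s.
Fraction remaining = e^(−Te/τ) = e^(−0.31/0.2267) = 0.2548.
Trapped volume = 340.0 × 0.2548 = 86.632 mL.

87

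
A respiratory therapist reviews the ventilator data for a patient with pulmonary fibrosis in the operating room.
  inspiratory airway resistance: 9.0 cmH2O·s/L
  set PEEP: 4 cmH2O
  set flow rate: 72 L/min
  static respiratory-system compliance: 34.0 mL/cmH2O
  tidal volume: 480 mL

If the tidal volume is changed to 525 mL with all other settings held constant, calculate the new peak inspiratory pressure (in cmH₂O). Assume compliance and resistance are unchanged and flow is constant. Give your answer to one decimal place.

Flow: 72 L/min ÷ 60 = 1.2 L/s.
PIP = Vt/C + R·V̇ + PEEP (constant-flow equation of motion).
Only the elastic term changes: ΔPIP = ΔVt / C = (525 − 480) / 34.0 = 1.324 cmH2O.
Original PIP = 480/34.0 + 9.0×1.2 + 4 = 28.918 cmH2O; new PIP = 28.918 + (1.324) = 30.242 cmH2O.

30.2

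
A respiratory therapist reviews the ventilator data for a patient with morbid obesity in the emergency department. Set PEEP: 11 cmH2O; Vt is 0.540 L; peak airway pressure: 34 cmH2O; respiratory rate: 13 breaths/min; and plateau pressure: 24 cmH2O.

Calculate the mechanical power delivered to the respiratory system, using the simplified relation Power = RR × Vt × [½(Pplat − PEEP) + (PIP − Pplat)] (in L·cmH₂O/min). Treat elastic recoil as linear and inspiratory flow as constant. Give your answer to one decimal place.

Per-breath work = Vt × [½(Pplat−PEEP) + (PIP−Pplat)] = 0.540 × [0.5×13.0 + 10.0] = 0.540 × 16.5 = 8.91 L·cmH2O.
Power = 13 × 8.91 = 115.83 L·cmH2O/min.

115.8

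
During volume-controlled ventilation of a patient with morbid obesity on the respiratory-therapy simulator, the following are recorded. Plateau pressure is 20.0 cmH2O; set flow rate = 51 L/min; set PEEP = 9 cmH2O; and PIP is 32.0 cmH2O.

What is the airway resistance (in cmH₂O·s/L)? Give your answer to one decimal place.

Flow: 51 L/min ÷ 60 = 0.85 L/s.
Raw = (PIP − Pplat) / flow = (32.0 − 20.0) / 0.85 = 12.0 / 0.85 = 14.118 cmH2O·s/L.

14.1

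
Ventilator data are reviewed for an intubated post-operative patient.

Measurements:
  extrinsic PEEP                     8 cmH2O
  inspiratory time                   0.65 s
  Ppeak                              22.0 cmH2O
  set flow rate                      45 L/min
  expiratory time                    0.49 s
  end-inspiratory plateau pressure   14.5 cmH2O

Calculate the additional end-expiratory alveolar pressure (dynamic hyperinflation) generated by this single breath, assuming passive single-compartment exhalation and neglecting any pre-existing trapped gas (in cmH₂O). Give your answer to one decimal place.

3.4

Flow: 45 L/min ÷ 60 = 0.75 L/s.
Vt = flow × Ti = 0.75 L/s × 0.65 s × 1000 mL/L = 487.5 mL.
R = (PIP − Pplat)/V̇ = (22.0 − 14.5) / 0.75 = 7.5/0.75 = 10.0 cmH2O·s/L.
C = Vt/(Pplat − PEEP) = 487.5 / (14.5 − 8) = 487.5/6.5 = 75.0 mL/cmH2O.
τ = R × C = 10.0 × 0.075 L/cmH2O = 0.75 s.
Fraction remaining = e^(−Te/τ) = e^(−0.49/0.75) = 0.5203; trapped volume = 487.5 × 0.5203 = 253.65 mL.
Additional alveolar pressure from trapping ≈ V_trapped / C = 253.65 / 75.0 = 3.382 cmH2O.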